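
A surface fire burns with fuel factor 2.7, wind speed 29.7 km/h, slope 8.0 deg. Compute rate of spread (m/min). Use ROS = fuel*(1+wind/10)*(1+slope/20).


Formula: ROS = fuel * (1 + wind/10) * (1 + slope/20)
Wind factor = 1 + 29.7/10 = 3.97
Slope factor = 1 + 8.0/20 = 1.4
ROS = 2.7 * 3.97 * 1.4 = 15.01 m/min

15.01


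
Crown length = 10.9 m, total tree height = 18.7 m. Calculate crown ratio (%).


Formula: Crown Ratio = (Crown Length / Total Height) * 100
CR = (10.9 m / 18.7 m) * 100
CR = 0.5829 * 100 = 58.3%

58.3


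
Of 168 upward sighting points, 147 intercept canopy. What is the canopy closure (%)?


Formula: Canopy closure = covered points / total points * 100
Closure = 147 / 168 * 100
Closure = 0.875 * 100 = 87.5%

87.5


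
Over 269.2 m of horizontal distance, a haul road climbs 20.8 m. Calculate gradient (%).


Formula: Gradient = rise / run * 100
Gradient = 20.8 / 269.2 * 100 = 7.7%

7.7


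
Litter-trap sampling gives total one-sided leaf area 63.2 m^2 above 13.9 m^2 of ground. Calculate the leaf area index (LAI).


Formula: LAI = total leaf area / ground area  (dimensionless)
LAI = 63.2 m^2 / 13.9 m^2
LAI = 4.55

4.55


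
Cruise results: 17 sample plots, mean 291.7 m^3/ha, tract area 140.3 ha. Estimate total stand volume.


Formula: Total Volume = Mean Volume per ha * Total Area
Total Volume = 291.7 m^3/ha * 140.3 ha
Total Volume = 40926 m^3

40926


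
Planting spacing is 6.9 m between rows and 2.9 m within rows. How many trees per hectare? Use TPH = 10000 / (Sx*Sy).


Formula: TPH = 10000 m^2/ha / (spacing_x * spacing_y)
Area per tree = 6.9 m * 2.9 m = 20.01 m^2
TPH = 10000 / 20.01 = 500 trees/ha

500


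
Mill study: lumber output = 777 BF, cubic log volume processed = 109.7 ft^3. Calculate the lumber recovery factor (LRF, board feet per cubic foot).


Formula: LRF = Lumber Output (BF) / Log Input (ft^3)
LRF = 777 BF / 109.7 ft^3
LRF = 7.08 BF/ft^3

7.08


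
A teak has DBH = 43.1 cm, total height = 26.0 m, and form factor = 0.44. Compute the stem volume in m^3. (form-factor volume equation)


Formula: V = pi * (DBH/200)^2 * H * ff
Radius = DBH/200 = 43.1/200 = 0.2155 m
Radius^2 = 0.2155^2 = 0.04644025 m^2
V = pi * 0.04644025 * 26.0 * 0.44
V = 1.669 m^3

1.669


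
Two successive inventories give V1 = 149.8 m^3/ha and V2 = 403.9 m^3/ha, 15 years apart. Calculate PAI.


Formula: PAI = (V_T2 - V_T1) / (T2 - T1)
Volume increment = 403.9 - 149.8 = 254.1 m^3/ha
PAI = 254.1 / 15 = 16.94 m^3/ha/year

16.94


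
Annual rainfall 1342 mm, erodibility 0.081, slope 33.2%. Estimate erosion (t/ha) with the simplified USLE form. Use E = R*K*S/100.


Formula: E = R * K * S / 100  (simplified USLE)
R * K = 1342 * 0.081 = 108.702
E = 108.702 * 33.2 / 100 = 36.09 t/ha

36.09


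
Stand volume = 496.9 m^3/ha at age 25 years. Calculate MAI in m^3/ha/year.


Formula: MAI = Total Volume / Stand Age
MAI = 496.9 m^3/ha / 25 years
MAI = 19.88 m^3/ha/year

19.88


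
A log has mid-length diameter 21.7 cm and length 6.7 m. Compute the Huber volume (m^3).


Huber: V = Am * L,  Am = pi*(Dm/200)^2
Am = pi*(21.7/200)^2 = 0.036984 m^2
V = 0.036984*6.7 = 0.2478 m^3

0.2478


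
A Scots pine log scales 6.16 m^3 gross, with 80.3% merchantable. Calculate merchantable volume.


Formula: MV = V_total * (merchantable_pct / 100)
Merchantable fraction = 80.3% / 100 = 0.803
MV = 6.16 m^3 * 0.803 = 4.946 m^3

4.946


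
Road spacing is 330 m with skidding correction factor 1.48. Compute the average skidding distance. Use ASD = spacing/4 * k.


Formula: ASD = (spacing / 4) * correction
Uncorrected distance = spacing / 4 = 330 / 4 = 82.5 m
ASD = 82.5 * 1.48 = 122 m

122


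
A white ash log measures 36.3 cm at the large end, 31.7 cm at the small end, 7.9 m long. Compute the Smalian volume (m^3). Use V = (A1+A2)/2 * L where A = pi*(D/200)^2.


Smalian: V = (A1 + A2)/2 * L,  A = pi*(D/200)^2
A1 = pi*(36.3/200)^2 = 0.103491 m^2
A2 = pi*(31.7/200)^2 = 0.078924 m^2
V = (0.103491+0.078924)/2*7.9 = 0.7205 m^3

0.7205


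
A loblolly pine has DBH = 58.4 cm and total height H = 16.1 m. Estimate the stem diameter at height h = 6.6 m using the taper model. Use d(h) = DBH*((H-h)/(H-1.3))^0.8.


Taper: d(h) = DBH * ((H - h) / (H - 1.3))^0.8
Numerator = H - h = 16.1 - 6.6 = 9.5 m
Denominator = H - 1.3 = 16.1 - 1.3 = 14.8 m
Ratio = 9.5 / 14.8 = 0.64189
d = 58.4 * 0.64189^0.8 = 41.0 cm

41.0


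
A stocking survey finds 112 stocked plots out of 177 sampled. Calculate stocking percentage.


Formula: Stocking % = stocked plots / total plots * 100
Stocking = 112 / 177 * 100
Stocking = 0.6328 * 100 = 63.3%

63.3


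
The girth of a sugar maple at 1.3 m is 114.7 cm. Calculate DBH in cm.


Formula: DBH = C / pi
DBH = 114.7 / pi
pi = 3.14159...
DBH = 36.5 cm

36.5


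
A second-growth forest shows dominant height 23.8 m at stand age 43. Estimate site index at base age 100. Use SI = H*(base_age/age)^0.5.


Formula: SI = H_dom * (base_age / age)^0.5
Age ratio = 100 / 43 = 2.32558
sqrt(age_ratio) = 1.52499
SI = 23.8 * 1.52499 = 36.3 m

36.3


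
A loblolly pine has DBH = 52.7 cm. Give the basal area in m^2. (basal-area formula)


Formula: BA = pi * (DBH/2)^2 / 10000  (cm^2 to m^2)
Radius = DBH/2 = 52.7/2 = 26.35 cm
BA = pi * 26.35^2 / 10000
   = 2181.2785 cm^2 / 10000
   = 0.2181 m^2

0.2181


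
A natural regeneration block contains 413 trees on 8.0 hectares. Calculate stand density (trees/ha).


Formula: Stand Density = N_trees / Area_ha
Density = 413 trees / 8.0 ha
Density = 52 trees/ha

52


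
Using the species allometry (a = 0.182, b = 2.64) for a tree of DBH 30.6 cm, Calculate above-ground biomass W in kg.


Formula: W = a * DBH^b  (allometric power law)
DBH^b = 30.6^2.64 = 8361.8922
W = 0.182 * 8361.8922 = 1521.9 kg

1521.9


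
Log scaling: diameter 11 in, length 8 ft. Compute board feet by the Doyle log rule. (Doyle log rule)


Doyle: BF = (D - 4)^2 * L / 16
Adjusted diameter = 11 - 4 = 7 in
(D-4)^2 = 7^2 = 49
BF = 49 * 8 / 16 = 25 BF

25


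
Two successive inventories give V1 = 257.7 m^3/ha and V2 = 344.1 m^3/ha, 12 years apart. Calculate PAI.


Formula: PAI = (V_T2 - V_T1) / (T2 - T1)
Volume increment = 344.1 - 257.7 = 86.4 m^3/ha
PAI = 86.4 / 12 = 7.2 m^3/ha/year

7.2


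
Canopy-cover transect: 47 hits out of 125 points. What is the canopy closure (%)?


Formula: Canopy closure = covered points / total points * 100
Closure = 47 / 125 * 100
Closure = 0.376 * 100 = 37.6%

37.6


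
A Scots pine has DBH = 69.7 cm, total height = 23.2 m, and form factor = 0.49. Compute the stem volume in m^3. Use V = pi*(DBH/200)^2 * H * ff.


Formula: V = pi * (DBH/200)^2 * H * ff
Radius = DBH/200 = 69.7/200 = 0.3485 m
Radius^2 = 0.3485^2 = 0.12145225 m^2
V = pi * 0.12145225 * 23.2 * 0.49
V = 4.338 m^3

4.338


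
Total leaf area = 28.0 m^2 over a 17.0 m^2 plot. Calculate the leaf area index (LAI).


Formula: LAI = total leaf area / ground area  (dimensionless)
LAI = 28.0 m^2 / 17.0 m^2
LAI = 1.65

1.65


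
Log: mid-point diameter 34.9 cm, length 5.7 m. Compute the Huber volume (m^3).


Huber: V = Am * L,  Am = pi*(Dm/200)^2
Am = pi*(34.9/200)^2 = 0.095662 m^2
V = 0.095662*5.7 = 0.5453 m^3

0.5453


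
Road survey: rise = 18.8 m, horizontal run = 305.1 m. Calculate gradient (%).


Formula: Gradient = rise / run * 100
Gradient = 18.8 / 305.1 * 100 = 6.2%

6.2


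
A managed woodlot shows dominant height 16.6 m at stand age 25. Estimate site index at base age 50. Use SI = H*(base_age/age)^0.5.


Formula: SI = H_dom * (base_age / age)^0.5
Age ratio = 50 / 25 = 2.0
sqrt(age_ratio) = 1.41421
SI = 16.6 * 1.41421 = 23.5 m

23.5


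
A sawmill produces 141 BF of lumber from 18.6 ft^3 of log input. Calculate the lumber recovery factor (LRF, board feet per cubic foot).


Formula: LRF = Lumber Output (BF) / Log Input (ft^3)
LRF = 141 BF / 18.6 ft^3
LRF = 7.58 BF/ft^3

7.58


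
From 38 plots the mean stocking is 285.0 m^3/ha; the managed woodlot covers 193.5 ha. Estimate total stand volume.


Formula: Total Volume = Mean Volume per ha * Total Area
Total Volume = 285.0 m^3/ha * 193.5 ha
Total Volume = 55148 m^3

55148


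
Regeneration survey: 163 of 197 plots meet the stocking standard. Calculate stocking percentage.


Formula: Stocking % = stocked plots / total plots * 100
Stocking = 163 / 197 * 100
Stocking = 0.8274 * 100 = 82.7%

82.7


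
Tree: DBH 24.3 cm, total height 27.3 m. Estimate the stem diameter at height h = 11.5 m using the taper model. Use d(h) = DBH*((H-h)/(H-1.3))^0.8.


Taper: d(h) = DBH * ((H - h) / (H - 1.3))^0.8
Numerator = H - h = 27.3 - 11.5 = 15.8 m
Denominator = H - 1.3 = 27.3 - 1.3 = 26.0 m
Ratio = 15.8 / 26.0 = 0.60769
d = 24.3 * 0.60769^0.8 = 16.3 cm

16.3


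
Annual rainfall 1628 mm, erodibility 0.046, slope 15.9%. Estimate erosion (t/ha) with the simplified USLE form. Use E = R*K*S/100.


Formula: E = R * K * S / 100  (simplified USLE)
R * K = 1628 * 0.046 = 74.888
E = 74.888 * 15.9 / 100 = 11.91 t/ha

11.91


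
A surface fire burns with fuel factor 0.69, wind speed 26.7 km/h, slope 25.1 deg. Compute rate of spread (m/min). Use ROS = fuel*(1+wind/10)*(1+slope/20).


Formula: ROS = fuel * (1 + wind/10) * (1 + slope/20)
Wind factor = 1 + 26.7/10 = 3.67
Slope factor = 1 + 25.1/20 = 2.255
ROS = 0.69 * 3.67 * 2.255 = 5.71 m/min

5.71


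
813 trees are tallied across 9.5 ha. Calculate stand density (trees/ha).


Formula: Stand Density = N_trees / Area_ha
Density = 813 trees / 9.5 ha
Density = 86 trees/ha

86


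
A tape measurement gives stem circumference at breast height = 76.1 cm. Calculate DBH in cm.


Formula: DBH = C / pi
DBH = 76.1 / pi
pi = 3.14159...
DBH = 24.2 cm

24.2


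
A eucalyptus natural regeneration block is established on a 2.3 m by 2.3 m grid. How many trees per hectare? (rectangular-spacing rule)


Formula: TPH = 10000 m^2/ha / (spacing_x * spacing_y)
Area per tree = 2.3 m * 2.3 m = 5.29 m^2
TPH = 10000 / 5.29 = 1890 trees/ha

1890


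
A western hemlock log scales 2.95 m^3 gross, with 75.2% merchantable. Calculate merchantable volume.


Formula: MV = V_total * (merchantable_pct / 100)
Merchantable fraction = 75.2% / 100 = 0.752
MV = 2.95 m^3 * 0.752 = 2.218 m^3

2.218


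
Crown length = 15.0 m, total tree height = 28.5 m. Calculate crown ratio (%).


Formula: Crown Ratio = (Crown Length / Total Height) * 100
CR = (15.0 m / 28.5 m) * 100
CR = 0.5263 * 100 = 52.6%

52.6


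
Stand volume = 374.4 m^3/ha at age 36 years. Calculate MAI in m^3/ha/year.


Formula: MAI = Total Volume / Stand Age
MAI = 374.4 m^3/ha / 36 years
MAI = 10.4 m^3/ha/year

10.4


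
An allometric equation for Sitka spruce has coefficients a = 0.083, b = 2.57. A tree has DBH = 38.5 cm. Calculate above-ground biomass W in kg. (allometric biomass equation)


Formula: W = a * DBH^b  (allometric power law)
DBH^b = 38.5^2.57 = 11875.0125
W = 0.083 * 11875.0125 = 985.6 kg

985.6


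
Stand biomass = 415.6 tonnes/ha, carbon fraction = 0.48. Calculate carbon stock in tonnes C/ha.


Formula: Carbon Stock = Biomass * Carbon Fraction
C = 415.6 t/ha * 0.48
C = 199.5 t C/ha

199.5


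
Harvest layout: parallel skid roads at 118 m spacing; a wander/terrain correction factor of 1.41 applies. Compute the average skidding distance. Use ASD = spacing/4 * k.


Formula: ASD = (spacing / 4) * correction
Uncorrected distance = spacing / 4 = 118 / 4 = 29.5 m
ASD = 29.5 * 1.41 = 42 m

42


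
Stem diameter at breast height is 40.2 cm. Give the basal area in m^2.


Formula: BA = pi * (DBH/2)^2 / 10000  (cm^2 to m^2)
Radius = DBH/2 = 40.2/2 = 20.1 cm
BA = pi * 20.1^2 / 10000
   = 1269.2348 cm^2 / 10000
   = 0.1269 m^2

0.1269


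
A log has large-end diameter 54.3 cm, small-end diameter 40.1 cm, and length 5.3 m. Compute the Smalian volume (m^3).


Smalian: V = (A1 + A2)/2 * L,  A = pi*(D/200)^2
A1 = pi*(54.3/200)^2 = 0.231574 m^2
A2 = pi*(40.1/200)^2 = 0.126293 m^2
V = (0.231574+0.126293)/2*5.3 = 0.9483 m^3

0.9483


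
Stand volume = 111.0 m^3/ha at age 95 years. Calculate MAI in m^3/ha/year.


Formula: MAI = Total Volume / Stand Age
MAI = 111.0 m^3/ha / 95 years
MAI = 1.17 m^3/ha/year

1.17


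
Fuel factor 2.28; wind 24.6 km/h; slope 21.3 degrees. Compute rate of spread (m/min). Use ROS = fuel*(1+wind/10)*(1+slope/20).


Formula: ROS = fuel * (1 + wind/10) * (1 + slope/20)
Wind factor = 1 + 24.6/10 = 3.46
Slope factor = 1 + 21.3/20 = 2.065
ROS = 2.28 * 3.46 * 2.065 = 16.29 m/min

16.29


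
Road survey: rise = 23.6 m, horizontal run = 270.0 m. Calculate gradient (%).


Formula: Gradient = rise / run * 100
Gradient = 23.6 / 270.0 * 100 = 8.7%

8.7


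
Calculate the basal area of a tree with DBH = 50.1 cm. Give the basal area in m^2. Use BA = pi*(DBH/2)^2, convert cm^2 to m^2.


Formula: BA = pi * (DBH/2)^2 / 10000  (cm^2 to m^2)
Radius = DBH/2 = 50.1/2 = 25.05 cm
BA = pi * 25.05^2 / 10000
   = 1971.3572 cm^2 / 10000
   = 0.1971 m^2

0.1971


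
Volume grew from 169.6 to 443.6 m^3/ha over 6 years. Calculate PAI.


Formula: PAI = (V_T2 - V_T1) / (T2 - T1)
Volume increment = 443.6 - 169.6 = 274.0 m^3/ha
PAI = 274.0 / 6 = 45.67 m^3/ha/year

45.67


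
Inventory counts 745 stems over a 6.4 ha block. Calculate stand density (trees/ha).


Formula: Stand Density = N_trees / Area_ha
Density = 745 trees / 6.4 ha
Density = 116 trees/ha

116


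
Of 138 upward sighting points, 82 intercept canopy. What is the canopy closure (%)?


Formula: Canopy closure = covered points / total points * 100
Closure = 82 / 138 * 100
Closure = 0.5942 * 100 = 59.4%

59.4


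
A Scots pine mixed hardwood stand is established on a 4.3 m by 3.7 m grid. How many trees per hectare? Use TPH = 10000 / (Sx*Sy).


Formula: TPH = 10000 m^2/ha / (spacing_x * spacing_y)
Area per tree = 4.3 m * 3.7 m = 15.91 m^2
TPH = 10000 / 15.91 = 629 trees/ha

629


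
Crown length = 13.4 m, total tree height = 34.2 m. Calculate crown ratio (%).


Formula: Crown Ratio = (Crown Length / Total Height) * 100
CR = (13.4 m / 34.2 m) * 100
CR = 0.3918 * 100 = 39.2%

39.2


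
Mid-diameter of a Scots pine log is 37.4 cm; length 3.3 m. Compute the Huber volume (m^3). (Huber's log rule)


Huber: V = Am * L,  Am = pi*(Dm/200)^2
Am = pi*(37.4/200)^2 = 0.109858 m^2
V = 0.109858*3.3 = 0.3625 m^3

0.3625


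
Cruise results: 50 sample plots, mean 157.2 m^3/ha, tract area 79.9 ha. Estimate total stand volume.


Formula: Total Volume = Mean Volume per ha * Total Area
Total Volume = 157.2 m^3/ha * 79.9 ha
Total Volume = 12560 m^3

12560


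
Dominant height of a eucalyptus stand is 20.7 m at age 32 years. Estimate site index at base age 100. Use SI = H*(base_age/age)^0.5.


Formula: SI = H_dom * (base_age / age)^0.5
Age ratio = 100 / 32 = 3.125
sqrt(age_ratio) = 1.76777
SI = 20.7 * 1.76777 = 36.6 m

36.6


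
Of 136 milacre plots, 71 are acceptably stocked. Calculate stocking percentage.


Formula: Stocking % = stocked plots / total plots * 100
Stocking = 71 / 136 * 100
Stocking = 0.5221 * 100 = 52.2%

52.2


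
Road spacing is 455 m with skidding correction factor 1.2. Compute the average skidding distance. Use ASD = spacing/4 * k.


Formula: ASD = (spacing / 4) * correction
Uncorrected distance = spacing / 4 = 455 / 4 = 113.75 m
ASD = 113.75 * 1.2 = 137 m

137


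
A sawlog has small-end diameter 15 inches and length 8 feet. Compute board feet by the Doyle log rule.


Doyle: BF = (D - 4)^2 * L / 16
Adjusted diameter = 15 - 4 = 11 in
(D-4)^2 = 11^2 = 121
BF = 121 * 8 / 16 = 61 BF

61


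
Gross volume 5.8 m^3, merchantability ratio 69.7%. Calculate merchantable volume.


Formula: MV = V_total * (merchantable_pct / 100)
Merchantable fraction = 69.7% / 100 = 0.697
MV = 5.8 m^3 * 0.697 = 4.043 m^3

4.043


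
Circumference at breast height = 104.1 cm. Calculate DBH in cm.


Formula: DBH = C / pi
DBH = 104.1 / pi
pi = 3.14159...
DBH = 33.1 cm

33.1


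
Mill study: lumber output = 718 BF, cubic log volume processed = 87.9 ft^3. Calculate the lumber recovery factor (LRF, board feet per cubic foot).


Formula: LRF = Lumber Output (BF) / Log Input (ft^3)
LRF = 718 BF / 87.9 ft^3
LRF = 8.17 BF/ft^3

8.17


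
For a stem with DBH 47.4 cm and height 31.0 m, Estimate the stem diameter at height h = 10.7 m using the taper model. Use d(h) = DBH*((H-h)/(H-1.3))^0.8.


Taper: d(h) = DBH * ((H - h) / (H - 1.3))^0.8
Numerator = H - h = 31.0 - 10.7 = 20.3 m
Denominator = H - 1.3 = 31.0 - 1.3 = 29.7 m
Ratio = 20.3 / 29.7 = 0.6835
d = 47.4 * 0.6835^0.8 = 35.0 cm

35.0


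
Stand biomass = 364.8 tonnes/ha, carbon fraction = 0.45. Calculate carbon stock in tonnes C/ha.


Formula: Carbon Stock = Biomass * Carbon Fraction
C = 364.8 t/ha * 0.45
C = 164.2 t C/ha

164.2


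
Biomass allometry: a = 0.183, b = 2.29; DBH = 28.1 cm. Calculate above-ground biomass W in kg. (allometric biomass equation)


Formula: W = a * DBH^b  (allometric power law)
DBH^b = 28.1^2.29 = 2077.483
W = 0.183 * 2077.483 = 380.2 kg

380.2


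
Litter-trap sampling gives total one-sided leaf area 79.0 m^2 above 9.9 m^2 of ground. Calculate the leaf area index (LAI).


Formula: LAI = total leaf area / ground area  (dimensionless)
LAI = 79.0 m^2 / 9.9 m^2
LAI = 7.98

7.98


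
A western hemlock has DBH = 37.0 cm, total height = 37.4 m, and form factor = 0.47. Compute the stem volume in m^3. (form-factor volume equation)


Formula: V = pi * (DBH/200)^2 * H * ff
Radius = DBH/200 = 37.0/200 = 0.185 m
Radius^2 = 0.185^2 = 0.034225 m^2
V = pi * 0.034225 * 37.4 * 0.47
V = 1.89 m^3

1.89


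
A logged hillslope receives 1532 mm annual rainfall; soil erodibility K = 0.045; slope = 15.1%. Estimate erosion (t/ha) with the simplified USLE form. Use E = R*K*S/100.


Formula: E = R * K * S / 100  (simplified USLE)
R * K = 1532 * 0.045 = 68.94
E = 68.94 * 15.1 / 100 = 10.41 t/ha

10.41


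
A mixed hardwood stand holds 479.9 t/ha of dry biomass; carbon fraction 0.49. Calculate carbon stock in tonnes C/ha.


Formula: Carbon Stock = Biomass * Carbon Fraction
C = 479.9 t/ha * 0.49
C = 235.2 t C/ha

235.2


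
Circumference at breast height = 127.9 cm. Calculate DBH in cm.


Formula: DBH = C / pi
DBH = 127.9 / pi
pi = 3.14159...
DBH = 40.7 cm

40.7


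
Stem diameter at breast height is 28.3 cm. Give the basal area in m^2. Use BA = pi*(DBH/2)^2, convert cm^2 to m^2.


Formula: BA = pi * (DBH/2)^2 / 10000  (cm^2 to m^2)
Radius = DBH/2 = 28.3/2 = 14.15 cm
BA = pi * 14.15^2 / 10000
   = 629.0175 cm^2 / 10000
   = 0.0629 m^2

0.0629


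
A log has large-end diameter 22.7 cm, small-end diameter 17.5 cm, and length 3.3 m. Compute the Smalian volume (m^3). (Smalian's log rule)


Smalian: V = (A1 + A2)/2 * L,  A = pi*(D/200)^2
A1 = pi*(22.7/200)^2 = 0.040471 m^2
A2 = pi*(17.5/200)^2 = 0.024053 m^2
V = (0.040471+0.024053)/2*3.3 = 0.1065 m^3

0.1065


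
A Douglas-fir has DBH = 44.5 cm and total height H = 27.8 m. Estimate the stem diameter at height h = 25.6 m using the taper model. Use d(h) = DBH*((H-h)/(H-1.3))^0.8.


Taper: d(h) = DBH * ((H - h) / (H - 1.3))^0.8
Numerator = H - h = 27.8 - 25.6 = 2.2 m
Denominator = H - 1.3 = 27.8 - 1.3 = 26.5 m
Ratio = 2.2 / 26.5 = 0.08302
d = 44.5 * 0.08302^0.8 = 6.1 cm

6.1


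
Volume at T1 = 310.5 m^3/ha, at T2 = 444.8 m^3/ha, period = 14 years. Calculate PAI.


Formula: PAI = (V_T2 - V_T1) / (T2 - T1)
Volume increment = 444.8 - 310.5 = 134.3 m^3/ha
PAI = 134.3 / 14 = 9.59 m^3/ha/year

9.59


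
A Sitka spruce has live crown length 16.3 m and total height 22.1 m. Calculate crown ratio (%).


Formula: Crown Ratio = (Crown Length / Total Height) * 100
CR = (16.3 m / 22.1 m) * 100
CR = 0.7376 * 100 = 73.8%

73.8


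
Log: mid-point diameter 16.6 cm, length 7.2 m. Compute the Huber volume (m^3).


Huber: V = Am * L,  Am = pi*(Dm/200)^2
Am = pi*(16.6/200)^2 = 0.021642 m^2
V = 0.021642*7.2 = 0.1558 m^3

0.1558


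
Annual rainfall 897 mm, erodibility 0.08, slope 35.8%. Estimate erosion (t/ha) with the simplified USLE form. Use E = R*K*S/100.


Formula: E = R * K * S / 100  (simplified USLE)
R * K = 897 * 0.08 = 71.76
E = 71.76 * 35.8 / 100 = 25.69 t/ha

25.69


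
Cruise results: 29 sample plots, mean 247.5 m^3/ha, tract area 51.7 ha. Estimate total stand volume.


Formula: Total Volume = Mean Volume per ha * Total Area
Total Volume = 247.5 m^3/ha * 51.7 ha
Total Volume = 12796 m^3

12796


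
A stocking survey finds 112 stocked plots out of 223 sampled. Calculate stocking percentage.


Formula: Stocking % = stocked plots / total plots * 100
Stocking = 112 / 223 * 100
Stocking = 0.5022 * 100 = 50.2%

50.2


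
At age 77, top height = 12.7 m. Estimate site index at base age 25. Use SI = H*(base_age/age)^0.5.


Formula: SI = H_dom * (base_age / age)^0.5
Age ratio = 25 / 77 = 0.32468
sqrt(age_ratio) = 0.5698
SI = 12.7 * 0.5698 = 7.2 m

7.2


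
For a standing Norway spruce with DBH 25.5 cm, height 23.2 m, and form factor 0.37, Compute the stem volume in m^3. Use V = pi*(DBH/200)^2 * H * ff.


Formula: V = pi * (DBH/200)^2 * H * ff
Radius = DBH/200 = 25.5/200 = 0.1275 m
Radius^2 = 0.1275^2 = 0.01625625 m^2
V = pi * 0.01625625 * 23.2 * 0.37
V = 0.438 m^3

0.438


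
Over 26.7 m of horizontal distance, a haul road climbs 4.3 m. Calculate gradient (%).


Formula: Gradient = rise / run * 100
Gradient = 4.3 / 26.7 * 100 = 16.1%

16.1


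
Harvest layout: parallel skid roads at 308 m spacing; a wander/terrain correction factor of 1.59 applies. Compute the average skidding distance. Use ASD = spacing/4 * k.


Formula: ASD = (spacing / 4) * correction
Uncorrected distance = spacing / 4 = 308 / 4 = 77 m
ASD = 77 * 1.59 = 122 m

122


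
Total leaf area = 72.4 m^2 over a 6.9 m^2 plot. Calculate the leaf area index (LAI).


Formula: LAI = total leaf area / ground area  (dimensionless)
LAI = 72.4 m^2 / 6.9 m^2
LAI = 10.49

10.49


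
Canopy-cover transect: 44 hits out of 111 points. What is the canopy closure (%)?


Formula: Canopy closure = covered points / total points * 100
Closure = 44 / 111 * 100
Closure = 0.3964 * 100 = 39.6%

39.6


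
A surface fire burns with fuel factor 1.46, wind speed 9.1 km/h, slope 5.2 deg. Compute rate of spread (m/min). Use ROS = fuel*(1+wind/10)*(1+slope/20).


Formula: ROS = fuel * (1 + wind/10) * (1 + slope/20)
Wind factor = 1 + 9.1/10 = 1.91
Slope factor = 1 + 5.2/20 = 1.26
ROS = 1.46 * 1.91 * 1.26 = 3.51 m/min

3.51


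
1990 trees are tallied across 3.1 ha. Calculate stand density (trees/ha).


Formula: Stand Density = N_trees / Area_ha
Density = 1990 trees / 3.1 ha
Density = 642 trees/ha

642


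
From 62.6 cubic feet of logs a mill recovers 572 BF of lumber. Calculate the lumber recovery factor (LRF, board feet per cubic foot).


Formula: LRF = Lumber Output (BF) / Log Input (ft^3)
LRF = 572 BF / 62.6 ft^3
LRF = 9.14 BF/ft^3

9.14


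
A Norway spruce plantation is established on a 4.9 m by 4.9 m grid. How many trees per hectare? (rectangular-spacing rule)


Formula: TPH = 10000 m^2/ha / (spacing_x * spacing_y)
Area per tree = 4.9 m * 4.9 m = 24.01 m^2
TPH = 10000 / 24.01 = 416 trees/ha

416


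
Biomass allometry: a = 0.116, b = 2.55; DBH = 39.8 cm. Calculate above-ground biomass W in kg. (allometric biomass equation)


Formula: W = a * DBH^b  (allometric power law)
DBH^b = 39.8^2.55 = 12014.393
W = 0.116 * 12014.393 = 1393.7 kg

1393.7


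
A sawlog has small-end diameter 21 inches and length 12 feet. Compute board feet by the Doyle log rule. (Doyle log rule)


Doyle: BF = (D - 4)^2 * L / 16
Adjusted diameter = 21 - 4 = 17 in
(D-4)^2 = 17^2 = 289
BF = 289 * 12 / 16 = 217 BF

217


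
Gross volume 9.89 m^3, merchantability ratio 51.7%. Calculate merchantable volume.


Formula: MV = V_total * (merchantable_pct / 100)
Merchantable fraction = 51.7% / 100 = 0.517
MV = 9.89 m^3 * 0.517 = 5.113 m^3

5.113


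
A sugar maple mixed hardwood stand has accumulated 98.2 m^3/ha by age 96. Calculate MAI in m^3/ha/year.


Formula: MAI = Total Volume / Stand Age
MAI = 98.2 m^3/ha / 96 years
MAI = 1.02 m^3/ha/year

1.02


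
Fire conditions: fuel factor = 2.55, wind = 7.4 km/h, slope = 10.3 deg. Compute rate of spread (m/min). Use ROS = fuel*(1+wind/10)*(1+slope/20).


Formula: ROS = fuel * (1 + wind/10) * (1 + slope/20)
Wind factor = 1 + 7.4/10 = 1.74
Slope factor = 1 + 10.3/20 = 1.515
ROS = 2.55 * 1.74 * 1.515 = 6.72 m/min

6.72


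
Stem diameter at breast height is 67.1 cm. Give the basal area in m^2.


Formula: BA = pi * (DBH/2)^2 / 10000  (cm^2 to m^2)
Radius = DBH/2 = 67.1/2 = 33.55 cm
BA = pi * 33.55^2 / 10000
   = 3536.1845 cm^2 / 10000
   = 0.3536 m^2

0.3536


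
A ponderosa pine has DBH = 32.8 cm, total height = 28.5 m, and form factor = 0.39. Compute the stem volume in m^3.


Formula: V = pi * (DBH/200)^2 * H * ff
Radius = DBH/200 = 32.8/200 = 0.164 m
Radius^2 = 0.164^2 = 0.026896 m^2
V = pi * 0.026896 * 28.5 * 0.39
V = 0.939 m^3

0.939


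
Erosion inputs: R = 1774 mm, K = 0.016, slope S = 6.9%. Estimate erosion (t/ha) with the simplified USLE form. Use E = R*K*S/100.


Formula: E = R * K * S / 100  (simplified USLE)
R * K = 1774 * 0.016 = 28.384
E = 28.384 * 6.9 / 100 = 1.96 t/ha

1.96


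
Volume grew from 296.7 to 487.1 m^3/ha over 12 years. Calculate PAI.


Formula: PAI = (V_T2 - V_T1) / (T2 - T1)
Volume increment = 487.1 - 296.7 = 190.4 m^3/ha
PAI = 190.4 / 12 = 15.87 m^3/ha/year

15.87


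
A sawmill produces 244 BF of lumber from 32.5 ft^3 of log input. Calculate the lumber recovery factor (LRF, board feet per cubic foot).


Formula: LRF = Lumber Output (BF) / Log Input (ft^3)
LRF = 244 BF / 32.5 ft^3
LRF = 7.51 BF/ft^3

7.51


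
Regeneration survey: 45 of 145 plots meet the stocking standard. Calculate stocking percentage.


Formula: Stocking % = stocked plots / total plots * 100
Stocking = 45 / 145 * 100
Stocking = 0.3103 * 100 = 31.0%

31.0


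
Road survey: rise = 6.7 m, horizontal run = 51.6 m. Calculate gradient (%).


Formula: Gradient = rise / run * 100
Gradient = 6.7 / 51.6 * 100 = 13.0%

13.0


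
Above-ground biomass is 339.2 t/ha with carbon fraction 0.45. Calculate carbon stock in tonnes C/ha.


Formula: Carbon Stock = Biomass * Carbon Fraction
C = 339.2 t/ha * 0.45
C = 152.6 t C/ha

152.6


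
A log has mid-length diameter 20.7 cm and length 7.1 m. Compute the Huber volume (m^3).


Huber: V = Am * L,  Am = pi*(Dm/200)^2
Am = pi*(20.7/200)^2 = 0.033654 m^2
V = 0.033654*7.1 = 0.2389 m^3

0.2389


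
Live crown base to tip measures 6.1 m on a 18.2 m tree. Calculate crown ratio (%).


Formula: Crown Ratio = (Crown Length / Total Height) * 100
CR = (6.1 m / 18.2 m) * 100
CR = 0.3352 * 100 = 33.5%

33.5


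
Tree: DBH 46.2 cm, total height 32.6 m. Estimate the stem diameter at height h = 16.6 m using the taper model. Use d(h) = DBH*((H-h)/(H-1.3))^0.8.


Taper: d(h) = DBH * ((H - h) / (H - 1.3))^0.8
Numerator = H - h = 32.6 - 16.6 = 16.0 m
Denominator = H - 1.3 = 32.6 - 1.3 = 31.3 m
Ratio = 16.0 / 31.3 = 0.51118
d = 46.2 * 0.51118^0.8 = 27.0 cm

27.0


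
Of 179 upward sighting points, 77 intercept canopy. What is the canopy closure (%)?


Formula: Canopy closure = covered points / total points * 100
Closure = 77 / 179 * 100
Closure = 0.4302 * 100 = 43.0%

43.0


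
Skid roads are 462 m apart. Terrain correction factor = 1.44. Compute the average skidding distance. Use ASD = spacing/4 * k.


Formula: ASD = (spacing / 4) * correction
Uncorrected distance = spacing / 4 = 462 / 4 = 115.5 m
ASD = 115.5 * 1.44 = 166 m

166


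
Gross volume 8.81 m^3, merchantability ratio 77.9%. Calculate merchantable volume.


Formula: MV = V_total * (merchantable_pct / 100)
Merchantable fraction = 77.9% / 100 = 0.779
MV = 8.81 m^3 * 0.779 = 6.863 m^3

6.863


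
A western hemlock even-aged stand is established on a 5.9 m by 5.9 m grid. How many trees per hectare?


Formula: TPH = 10000 m^2/ha / (spacing_x * spacing_y)
Area per tree = 5.9 m * 5.9 m = 34.81 m^2
TPH = 10000 / 34.81 = 287 trees/ha

287


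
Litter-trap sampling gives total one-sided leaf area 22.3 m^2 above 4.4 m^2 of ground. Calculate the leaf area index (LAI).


Formula: LAI = total leaf area / ground area  (dimensionless)
LAI = 22.3 m^2 / 4.4 m^2
LAI = 5.07

5.07


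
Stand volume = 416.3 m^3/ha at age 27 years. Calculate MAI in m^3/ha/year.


Formula: MAI = Total Volume / Stand Age
MAI = 416.3 m^3/ha / 27 years
MAI = 15.42 m^3/ha/year

15.42


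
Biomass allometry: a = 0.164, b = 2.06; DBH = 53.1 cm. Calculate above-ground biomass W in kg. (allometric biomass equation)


Formula: W = a * DBH^b  (allometric power law)
DBH^b = 53.1^2.06 = 3578.448
W = 0.164 * 3578.448 = 586.9 kg

586.9


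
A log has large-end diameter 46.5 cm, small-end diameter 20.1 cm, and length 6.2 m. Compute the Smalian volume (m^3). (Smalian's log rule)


Smalian: V = (A1 + A2)/2 * L,  A = pi*(D/200)^2
A1 = pi*(46.5/200)^2 = 0.169823 m^2
A2 = pi*(20.1/200)^2 = 0.031731 m^2
V = (0.169823+0.031731)/2*6.2 = 0.6248 m^3

0.6248


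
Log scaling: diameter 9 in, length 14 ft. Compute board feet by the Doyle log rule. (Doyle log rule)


Doyle: BF = (D - 4)^2 * L / 16
Adjusted diameter = 9 - 4 = 5 in
(D-4)^2 = 5^2 = 25
BF = 25 * 14 / 16 = 22 BF

22


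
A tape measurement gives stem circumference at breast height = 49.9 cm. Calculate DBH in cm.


Formula: DBH = C / pi
DBH = 49.9 / pi
pi = 3.14159...
DBH = 15.9 cm

15.9


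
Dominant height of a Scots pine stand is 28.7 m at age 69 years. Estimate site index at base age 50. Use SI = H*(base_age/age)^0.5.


Formula: SI = H_dom * (base_age / age)^0.5
Age ratio = 50 / 69 = 0.72464
sqrt(age_ratio) = 0.85126
SI = 28.7 * 0.85126 = 24.4 m

24.4


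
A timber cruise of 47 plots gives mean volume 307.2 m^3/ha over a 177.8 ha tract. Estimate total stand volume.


Formula: Total Volume = Mean Volume per ha * Total Area
Total Volume = 307.2 m^3/ha * 177.8 ha
Total Volume = 54620 m^3

54620


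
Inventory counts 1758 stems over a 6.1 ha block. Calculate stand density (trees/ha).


Formula: Stand Density = N_trees / Area_ha
Density = 1758 trees / 6.1 ha
Density = 288 trees/ha

288


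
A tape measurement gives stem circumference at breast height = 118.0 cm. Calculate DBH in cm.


Formula: DBH = C / pi
DBH = 118.0 / pi
pi = 3.14159...
DBH = 37.6 cm

37.6


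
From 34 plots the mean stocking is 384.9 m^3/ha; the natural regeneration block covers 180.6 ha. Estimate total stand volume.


Formula: Total Volume = Mean Volume per ha * Total Area
Total Volume = 384.9 m^3/ha * 180.6 ha
Total Volume = 69513 m^3

69513


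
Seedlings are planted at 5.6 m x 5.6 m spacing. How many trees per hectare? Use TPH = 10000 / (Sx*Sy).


Formula: TPH = 10000 m^2/ha / (spacing_x * spacing_y)
Area per tree = 5.6 m * 5.6 m = 31.36 m^2
TPH = 10000 / 31.36 = 319 trees/ha

319


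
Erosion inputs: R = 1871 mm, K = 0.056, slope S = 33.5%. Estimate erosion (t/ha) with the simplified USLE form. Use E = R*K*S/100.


Formula: E = R * K * S / 100  (simplified USLE)
R * K = 1871 * 0.056 = 104.776
E = 104.776 * 33.5 / 100 = 35.1 t/ha

35.1


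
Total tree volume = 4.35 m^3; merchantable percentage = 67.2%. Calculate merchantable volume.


Formula: MV = V_total * (merchantable_pct / 100)
Merchantable fraction = 67.2% / 100 = 0.672
MV = 4.35 m^3 * 0.672 = 2.923 m^3

2.923


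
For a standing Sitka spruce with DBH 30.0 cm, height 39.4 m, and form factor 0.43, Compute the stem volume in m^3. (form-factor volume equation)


Formula: V = pi * (DBH/200)^2 * H * ff
Radius = DBH/200 = 30.0/200 = 0.15 m
Radius^2 = 0.15^2 = 0.0225 m^2
V = pi * 0.0225 * 39.4 * 0.43
V = 1.198 m^3

1.198


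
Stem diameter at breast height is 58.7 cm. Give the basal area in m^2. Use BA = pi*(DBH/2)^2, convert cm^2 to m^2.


Formula: BA = pi * (DBH/2)^2 / 10000  (cm^2 to m^2)
Radius = DBH/2 = 58.7/2 = 29.35 cm
BA = pi * 29.35^2 / 10000
   = 2706.2386 cm^2 / 10000
   = 0.2706 m^2

0.2706


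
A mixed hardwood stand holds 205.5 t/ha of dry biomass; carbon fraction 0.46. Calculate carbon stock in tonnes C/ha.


Formula: Carbon Stock = Biomass * Carbon Fraction
C = 205.5 t/ha * 0.46
C = 94.5 t C/ha

94.5


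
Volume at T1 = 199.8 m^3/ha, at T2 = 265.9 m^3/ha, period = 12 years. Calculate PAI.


Formula: PAI = (V_T2 - V_T1) / (T2 - T1)
Volume increment = 265.9 - 199.8 = 66.1 m^3/ha
PAI = 66.1 / 12 = 5.51 m^3/ha/year

5.51


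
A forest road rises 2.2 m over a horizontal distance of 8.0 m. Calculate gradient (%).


Formula: Gradient = rise / run * 100
Gradient = 2.2 / 8.0 * 100 = 27.5%

27.5


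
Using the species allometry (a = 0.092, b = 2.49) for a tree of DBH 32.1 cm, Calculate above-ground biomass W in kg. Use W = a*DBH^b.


Formula: W = a * DBH^b  (allometric power law)
DBH^b = 32.1^2.49 = 5638.9407
W = 0.092 * 5638.9407 = 518.8 kg

518.8


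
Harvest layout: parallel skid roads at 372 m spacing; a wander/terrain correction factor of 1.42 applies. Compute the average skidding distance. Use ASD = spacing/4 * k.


Formula: ASD = (spacing / 4) * correction
Uncorrected distance = spacing / 4 = 372 / 4 = 93 m
ASD = 93 * 1.42 = 132 m

132


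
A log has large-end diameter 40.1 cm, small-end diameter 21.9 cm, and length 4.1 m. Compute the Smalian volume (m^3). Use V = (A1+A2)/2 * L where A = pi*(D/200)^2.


Smalian: V = (A1 + A2)/2 * L,  A = pi*(D/200)^2
A1 = pi*(40.1/200)^2 = 0.126293 m^2
A2 = pi*(21.9/200)^2 = 0.037668 m^2
V = (0.126293+0.037668)/2*4.1 = 0.3361 m^3

0.3361


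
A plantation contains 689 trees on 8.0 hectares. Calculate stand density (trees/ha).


Formula: Stand Density = N_trees / Area_ha
Density = 689 trees / 8.0 ha
Density = 86 trees/ha

86


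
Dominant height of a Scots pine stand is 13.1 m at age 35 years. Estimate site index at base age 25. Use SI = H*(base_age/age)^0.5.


Formula: SI = H_dom * (base_age / age)^0.5
Age ratio = 25 / 35 = 0.71429
sqrt(age_ratio) = 0.84515
SI = 13.1 * 0.84515 = 11.1 m

11.1


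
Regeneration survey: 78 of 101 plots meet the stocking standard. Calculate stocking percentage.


Formula: Stocking % = stocked plots / total plots * 100
Stocking = 78 / 101 * 100
Stocking = 0.7723 * 100 = 77.2%

77.2


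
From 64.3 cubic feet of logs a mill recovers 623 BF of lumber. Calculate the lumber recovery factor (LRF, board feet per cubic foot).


Formula: LRF = Lumber Output (BF) / Log Input (ft^3)
LRF = 623 BF / 64.3 ft^3
LRF = 9.69 BF/ft^3

9.69


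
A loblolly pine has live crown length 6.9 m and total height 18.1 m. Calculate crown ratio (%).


Formula: Crown Ratio = (Crown Length / Total Height) * 100
CR = (6.9 m / 18.1 m) * 100
CR = 0.3812 * 100 = 38.1%

38.1


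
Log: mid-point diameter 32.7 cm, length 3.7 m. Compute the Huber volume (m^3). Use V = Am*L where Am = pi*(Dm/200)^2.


Huber: V = Am * L,  Am = pi*(Dm/200)^2
Am = pi*(32.7/200)^2 = 0.083982 m^2
V = 0.083982*3.7 = 0.3107 m^3

0.3107


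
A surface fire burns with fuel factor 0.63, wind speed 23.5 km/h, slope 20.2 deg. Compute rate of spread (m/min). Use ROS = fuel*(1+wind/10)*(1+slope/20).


Formula: ROS = fuel * (1 + wind/10) * (1 + slope/20)
Wind factor = 1 + 23.5/10 = 3.35
Slope factor = 1 + 20.2/20 = 2.01
ROS = 0.63 * 3.35 * 2.01 = 4.24 m/min

4.24


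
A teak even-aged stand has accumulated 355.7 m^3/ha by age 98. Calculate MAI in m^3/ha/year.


Formula: MAI = Total Volume / Stand Age
MAI = 355.7 m^3/ha / 98 years
MAI = 3.63 m^3/ha/year

3.63


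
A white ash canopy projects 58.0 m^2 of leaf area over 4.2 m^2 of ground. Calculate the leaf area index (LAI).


Formula: LAI = total leaf area / ground area  (dimensionless)
LAI = 58.0 m^2 / 4.2 m^2
LAI = 13.81

13.81


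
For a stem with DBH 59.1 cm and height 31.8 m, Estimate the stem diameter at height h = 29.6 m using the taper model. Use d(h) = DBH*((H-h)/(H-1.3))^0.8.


Taper: d(h) = DBH * ((H - h) / (H - 1.3))^0.8
Numerator = H - h = 31.8 - 29.6 = 2.2 m
Denominator = H - 1.3 = 31.8 - 1.3 = 30.5 m
Ratio = 2.2 / 30.5 = 0.07213
d = 59.1 * 0.07213^0.8 = 7.2 cm

7.2


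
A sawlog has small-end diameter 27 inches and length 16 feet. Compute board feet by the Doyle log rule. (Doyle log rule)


Doyle: BF = (D - 4)^2 * L / 16
Adjusted diameter = 27 - 4 = 23 in
(D-4)^2 = 23^2 = 529
BF = 529 * 16 / 16 = 529 BF

529


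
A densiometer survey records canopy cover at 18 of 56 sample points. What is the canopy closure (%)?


Formula: Canopy closure = covered points / total points * 100
Closure = 18 / 56 * 100
Closure = 0.3214 * 100 = 32.1%

32.1


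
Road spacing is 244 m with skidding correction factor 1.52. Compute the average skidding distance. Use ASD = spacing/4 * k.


Formula: ASD = (spacing / 4) * correction
Uncorrected distance = spacing / 4 = 244 / 4 = 61 m
ASD = 61 * 1.52 = 93 m

93


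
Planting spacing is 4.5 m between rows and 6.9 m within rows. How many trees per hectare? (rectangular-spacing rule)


Formula: TPH = 10000 m^2/ha / (spacing_x * spacing_y)
Area per tree = 4.5 m * 6.9 m = 31.05 m^2
TPH = 10000 / 31.05 = 322 trees/ha

322


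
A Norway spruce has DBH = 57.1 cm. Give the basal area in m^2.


Formula: BA = pi * (DBH/2)^2 / 10000  (cm^2 to m^2)
Radius = DBH/2 = 57.1/2 = 28.55 cm
BA = pi * 28.55^2 / 10000
   = 2560.72 cm^2 / 10000
   = 0.2561 m^2

0.2561


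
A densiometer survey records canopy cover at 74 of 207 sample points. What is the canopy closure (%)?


Formula: Canopy closure = covered points / total points * 100
Closure = 74 / 207 * 100
Closure = 0.3575 * 100 = 35.7%

35.7


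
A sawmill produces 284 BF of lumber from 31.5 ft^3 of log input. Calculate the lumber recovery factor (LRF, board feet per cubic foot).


Formula: LRF = Lumber Output (BF) / Log Input (ft^3)
LRF = 284 BF / 31.5 ft^3
LRF = 9.02 BF/ft^3

9.02


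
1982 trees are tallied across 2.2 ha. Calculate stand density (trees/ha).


Formula: Stand Density = N_trees / Area_ha
Density = 1982 trees / 2.2 ha
Density = 901 trees/ha

901


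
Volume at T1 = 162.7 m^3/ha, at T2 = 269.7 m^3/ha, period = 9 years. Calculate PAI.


Formula: PAI = (V_T2 - V_T1) / (T2 - T1)
Volume increment = 269.7 - 162.7 = 107.0 m^3/ha
PAI = 107.0 / 9 = 11.89 m^3/ha/year

11.89


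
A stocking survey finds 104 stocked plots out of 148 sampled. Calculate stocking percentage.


Formula: Stocking % = stocked plots / total plots * 100
Stocking = 104 / 148 * 100
Stocking = 0.7027 * 100 = 70.3%

70.3


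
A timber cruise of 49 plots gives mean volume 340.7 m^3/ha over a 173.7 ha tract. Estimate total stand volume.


Formula: Total Volume = Mean Volume per ha * Total Area
Total Volume = 340.7 m^3/ha * 173.7 ha
Total Volume = 59180 m^3

59180


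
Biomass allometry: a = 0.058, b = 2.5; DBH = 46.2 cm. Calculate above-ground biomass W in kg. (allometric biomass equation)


Formula: W = a * DBH^b  (allometric power law)
DBH^b = 46.2^2.5 = 14507.9129
W = 0.058 * 14507.9129 = 841.5 kg

841.5


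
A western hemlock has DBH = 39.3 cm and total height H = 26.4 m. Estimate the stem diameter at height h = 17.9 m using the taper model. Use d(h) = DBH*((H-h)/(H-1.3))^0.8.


Taper: d(h) = DBH * ((H - h) / (H - 1.3))^0.8
Numerator = H - h = 26.4 - 17.9 = 8.5 m
Denominator = H - 1.3 = 26.4 - 1.3 = 25.1 m
Ratio = 8.5 / 25.1 = 0.33865
d = 39.3 * 0.33865^0.8 = 16.5 cm

16.5


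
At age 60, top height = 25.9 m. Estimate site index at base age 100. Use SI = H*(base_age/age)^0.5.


Formula: SI = H_dom * (base_age / age)^0.5
Age ratio = 100 / 60 = 1.66667
sqrt(age_ratio) = 1.29099
SI = 25.9 * 1.29099 = 33.4 m

33.4


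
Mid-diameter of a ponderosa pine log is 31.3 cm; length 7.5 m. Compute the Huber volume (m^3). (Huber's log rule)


Huber: V = Am * L,  Am = pi*(Dm/200)^2
Am = pi*(31.3/200)^2 = 0.076945 m^2
V = 0.076945*7.5 = 0.5771 m^3

0.5771
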